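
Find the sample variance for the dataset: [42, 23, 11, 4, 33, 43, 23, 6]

236.4107

Step 1: Compute the mean: (42 + 23 + 11 + 4 + 33 + 43 + 23 + 6) / 8 = 23.125
Step 2: Compute squared deviations from the mean:
  (42 - 23.125)^2 = 356.2656
  (23 - 23.125)^2 = 0.0156
  (11 - 23.125)^2 = 147.0156
  (4 - 23.125)^2 = 365.7656
  (33 - 23.125)^2 = 97.5156
  (43 - 23.125)^2 = 395.0156
  (23 - 23.125)^2 = 0.0156
  (6 - 23.125)^2 = 293.2656
Step 3: Sum of squared deviations = 1654.875
Step 4: Sample variance = 1654.875 / 7 = 236.4107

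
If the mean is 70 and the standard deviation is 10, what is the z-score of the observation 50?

-2

Step 1: Recall the z-score formula: z = (x - mu) / sigma
Step 2: Substitute values: z = (50 - 70) / 10
Step 3: z = -20 / 10 = -2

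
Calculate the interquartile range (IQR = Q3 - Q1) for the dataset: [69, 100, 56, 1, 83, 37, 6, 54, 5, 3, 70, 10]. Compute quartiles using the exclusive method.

64.5

Step 1: Sort the data: [1, 3, 5, 6, 10, 37, 54, 56, 69, 70, 83, 100]
Step 2: n = 12
Step 3: Using the exclusive quartile method:
  Q1 = 5.25
  Q2 (median) = 45.5
  Q3 = 69.75
  IQR = Q3 - Q1 = 69.75 - 5.25 = 64.5
Step 4: IQR = 64.5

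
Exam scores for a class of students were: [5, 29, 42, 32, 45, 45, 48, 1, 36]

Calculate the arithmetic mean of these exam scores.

31.4444

Step 1: Sum all values: 5 + 29 + 42 + 32 + 45 + 45 + 48 + 1 + 36 = 283
Step 2: Count the number of values: n = 9
Step 3: Mean = sum / n = 283 / 9 = 31.4444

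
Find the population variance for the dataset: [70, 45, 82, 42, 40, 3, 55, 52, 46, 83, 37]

465.7025

Step 1: Compute the mean: (70 + 45 + 82 + 42 + 40 + 3 + 55 + 52 + 46 + 83 + 37) / 11 = 50.4545
Step 2: Compute squared deviations from the mean:
  (70 - 50.4545)^2 = 382.0248
  (45 - 50.4545)^2 = 29.7521
  (82 - 50.4545)^2 = 995.1157
  (42 - 50.4545)^2 = 71.4793
  (40 - 50.4545)^2 = 109.2975
  (3 - 50.4545)^2 = 2251.9339
  (55 - 50.4545)^2 = 20.6612
  (52 - 50.4545)^2 = 2.3884
  (46 - 50.4545)^2 = 19.843
  (83 - 50.4545)^2 = 1059.2066
  (37 - 50.4545)^2 = 181.0248
Step 3: Sum of squared deviations = 5122.7273
Step 4: Population variance = 5122.7273 / 11 = 465.7025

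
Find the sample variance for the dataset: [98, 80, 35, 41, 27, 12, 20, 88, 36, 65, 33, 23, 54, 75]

761.1484

Step 1: Compute the mean: (98 + 80 + 35 + 41 + 27 + 12 + 20 + 88 + 36 + 65 + 33 + 23 + 54 + 75) / 14 = 49.0714
Step 2: Compute squared deviations from the mean:
  (98 - 49.0714)^2 = 2394.0051
  (80 - 49.0714)^2 = 956.5765
  (35 - 49.0714)^2 = 198.0051
  (41 - 49.0714)^2 = 65.148
  (27 - 49.0714)^2 = 487.148
  (12 - 49.0714)^2 = 1374.2908
  (20 - 49.0714)^2 = 845.148
  (88 - 49.0714)^2 = 1515.4337
  (36 - 49.0714)^2 = 170.8622
  (65 - 49.0714)^2 = 253.7194
  (33 - 49.0714)^2 = 258.2908
  (23 - 49.0714)^2 = 679.7194
  (54 - 49.0714)^2 = 24.2908
  (75 - 49.0714)^2 = 672.2908
Step 3: Sum of squared deviations = 9894.9286
Step 4: Sample variance = 9894.9286 / 13 = 761.1484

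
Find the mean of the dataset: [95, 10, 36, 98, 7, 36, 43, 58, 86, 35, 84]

53.4545

Step 1: Sum all values: 95 + 10 + 36 + 98 + 7 + 36 + 43 + 58 + 86 + 35 + 84 = 588
Step 2: Count the number of values: n = 11
Step 3: Mean = sum / n = 588 / 11 = 53.4545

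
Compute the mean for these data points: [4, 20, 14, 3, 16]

11.4

Step 1: Sum all values: 4 + 20 + 14 + 3 + 16 = 57
Step 2: Count the number of values: n = 5
Step 3: Mean = sum / n = 57 / 5 = 11.4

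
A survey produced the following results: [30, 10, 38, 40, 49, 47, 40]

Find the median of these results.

40

Step 1: Sort the data in ascending order: [10, 30, 38, 40, 40, 47, 49]
Step 2: The number of values is n = 7.
Step 3: Since n is odd, the median is the middle value at position 4: 40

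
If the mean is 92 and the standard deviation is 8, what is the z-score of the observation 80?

-1.5

Step 1: Recall the z-score formula: z = (x - mu) / sigma
Step 2: Substitute values: z = (80 - 92) / 8
Step 3: z = -12 / 8 = -1.5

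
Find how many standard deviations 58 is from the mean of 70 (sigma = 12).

-1

Step 1: Recall the z-score formula: z = (x - mu) / sigma
Step 2: Substitute values: z = (58 - 70) / 12
Step 3: z = -12 / 12 = -1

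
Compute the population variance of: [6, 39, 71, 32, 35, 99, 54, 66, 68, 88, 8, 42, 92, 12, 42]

839.1289

Step 1: Compute the mean: (6 + 39 + 71 + 32 + 35 + 99 + 54 + 66 + 68 + 88 + 8 + 42 + 92 + 12 + 42) / 15 = 50.2667
Step 2: Compute squared deviations from the mean:
  (6 - 50.2667)^2 = 1959.5378
  (39 - 50.2667)^2 = 126.9378
  (71 - 50.2667)^2 = 429.8711
  (32 - 50.2667)^2 = 333.6711
  (35 - 50.2667)^2 = 233.0711
  (99 - 50.2667)^2 = 2374.9378
  (54 - 50.2667)^2 = 13.9378
  (66 - 50.2667)^2 = 247.5378
  (68 - 50.2667)^2 = 314.4711
  (88 - 50.2667)^2 = 1423.8044
  (8 - 50.2667)^2 = 1786.4711
  (42 - 50.2667)^2 = 68.3378
  (92 - 50.2667)^2 = 1741.6711
  (12 - 50.2667)^2 = 1464.3378
  (42 - 50.2667)^2 = 68.3378
Step 3: Sum of squared deviations = 12586.9333
Step 4: Population variance = 12586.9333 / 15 = 839.1289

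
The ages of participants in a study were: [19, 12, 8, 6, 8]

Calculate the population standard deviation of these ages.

4.6303

Step 1: Compute the mean: 10.6
Step 2: Sum of squared deviations from the mean: 107.2
Step 3: Population variance = 107.2 / 5 = 21.44
Step 4: Standard deviation = sqrt(21.44) = 4.6303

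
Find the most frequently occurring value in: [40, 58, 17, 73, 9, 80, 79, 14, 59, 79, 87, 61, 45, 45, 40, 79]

79

Step 1: Count the frequency of each value:
  9: appears 1 time(s)
  14: appears 1 time(s)
  17: appears 1 time(s)
  40: appears 2 time(s)
  45: appears 2 time(s)
  58: appears 1 time(s)
  59: appears 1 time(s)
  61: appears 1 time(s)
  73: appears 1 time(s)
  79: appears 3 time(s)
  80: appears 1 time(s)
  87: appears 1 time(s)
Step 2: The value 79 appears most frequently (3 times).
Step 3: Mode = 79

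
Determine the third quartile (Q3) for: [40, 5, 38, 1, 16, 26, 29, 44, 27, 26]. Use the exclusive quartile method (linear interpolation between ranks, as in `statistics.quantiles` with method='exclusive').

38.5

Step 1: Sort the data: [1, 5, 16, 26, 26, 27, 29, 38, 40, 44]
Step 2: n = 10
Step 3: Using the exclusive quartile method:
  Q1 = 13.25
  Q2 (median) = 26.5
  Q3 = 38.5
  IQR = Q3 - Q1 = 38.5 - 13.25 = 25.25
Step 4: Q3 = 38.5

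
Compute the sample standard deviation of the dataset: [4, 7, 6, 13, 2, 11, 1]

4.4615

Step 1: Compute the mean: 6.2857
Step 2: Sum of squared deviations from the mean: 119.4286
Step 3: Sample variance = 119.4286 / 6 = 19.9048
Step 4: Standard deviation = sqrt(19.9048) = 4.4615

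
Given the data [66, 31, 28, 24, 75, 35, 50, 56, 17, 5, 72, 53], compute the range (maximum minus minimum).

70

Step 1: Identify the maximum value: max = 75
Step 2: Identify the minimum value: min = 5
Step 3: Range = max - min = 75 - 5 = 70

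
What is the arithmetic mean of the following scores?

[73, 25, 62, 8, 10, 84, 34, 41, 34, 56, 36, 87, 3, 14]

40.5

Step 1: Sum all values: 73 + 25 + 62 + 8 + 10 + 84 + 34 + 41 + 34 + 56 + 36 + 87 + 3 + 14 = 567
Step 2: Count the number of values: n = 14
Step 3: Mean = sum / n = 567 / 14 = 40.5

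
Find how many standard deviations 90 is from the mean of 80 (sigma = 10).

1

Step 1: Recall the z-score formula: z = (x - mu) / sigma
Step 2: Substitute values: z = (90 - 80) / 10
Step 3: z = 10 / 10 = 1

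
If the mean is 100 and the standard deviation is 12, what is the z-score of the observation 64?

-3

Step 1: Recall the z-score formula: z = (x - mu) / sigma
Step 2: Substitute values: z = (64 - 100) / 12
Step 3: z = -36 / 12 = -3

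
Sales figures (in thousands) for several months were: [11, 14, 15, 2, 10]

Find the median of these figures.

11

Step 1: Sort the data in ascending order: [2, 10, 11, 14, 15]
Step 2: The number of values is n = 5.
Step 3: Since n is odd, the median is the middle value at position 3: 11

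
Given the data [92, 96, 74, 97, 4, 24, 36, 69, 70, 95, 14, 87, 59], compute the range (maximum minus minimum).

93

Step 1: Identify the maximum value: max = 97
Step 2: Identify the minimum value: min = 4
Step 3: Range = max - min = 97 - 4 = 93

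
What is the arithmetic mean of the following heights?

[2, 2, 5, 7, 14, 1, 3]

4.8571

Step 1: Sum all values: 2 + 2 + 5 + 7 + 14 + 1 + 3 = 34
Step 2: Count the number of values: n = 7
Step 3: Mean = sum / n = 34 / 7 = 4.8571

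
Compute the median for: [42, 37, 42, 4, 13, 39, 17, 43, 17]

37

Step 1: Sort the data in ascending order: [4, 13, 17, 17, 37, 39, 42, 42, 43]
Step 2: The number of values is n = 9.
Step 3: Since n is odd, the median is the middle value at position 5: 37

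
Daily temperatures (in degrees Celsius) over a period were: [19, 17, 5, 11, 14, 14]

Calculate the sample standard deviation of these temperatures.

4.9261

Step 1: Compute the mean: 13.3333
Step 2: Sum of squared deviations from the mean: 121.3333
Step 3: Sample variance = 121.3333 / 5 = 24.2667
Step 4: Standard deviation = sqrt(24.2667) = 4.9261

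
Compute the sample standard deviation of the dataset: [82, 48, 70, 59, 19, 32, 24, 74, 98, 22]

27.9992

Step 1: Compute the mean: 52.8
Step 2: Sum of squared deviations from the mean: 7055.6
Step 3: Sample variance = 7055.6 / 9 = 783.9556
Step 4: Standard deviation = sqrt(783.9556) = 27.9992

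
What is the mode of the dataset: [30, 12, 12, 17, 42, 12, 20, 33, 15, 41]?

12

Step 1: Count the frequency of each value:
  12: appears 3 time(s)
  15: appears 1 time(s)
  17: appears 1 time(s)
  20: appears 1 time(s)
  30: appears 1 time(s)
  33: appears 1 time(s)
  41: appears 1 time(s)
  42: appears 1 time(s)
Step 2: The value 12 appears most frequently (3 times).
Step 3: Mode = 12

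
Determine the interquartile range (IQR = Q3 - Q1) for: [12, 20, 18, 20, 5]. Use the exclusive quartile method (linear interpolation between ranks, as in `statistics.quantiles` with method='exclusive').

11.5

Step 1: Sort the data: [5, 12, 18, 20, 20]
Step 2: n = 5
Step 3: Using the exclusive quartile method:
  Q1 = 8.5
  Q2 (median) = 18
  Q3 = 20
  IQR = Q3 - Q1 = 20 - 8.5 = 11.5
Step 4: IQR = 11.5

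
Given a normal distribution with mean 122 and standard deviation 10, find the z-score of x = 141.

1.9

Step 1: Recall the z-score formula: z = (x - mu) / sigma
Step 2: Substitute values: z = (141 - 122) / 10
Step 3: z = 19 / 10 = 1.9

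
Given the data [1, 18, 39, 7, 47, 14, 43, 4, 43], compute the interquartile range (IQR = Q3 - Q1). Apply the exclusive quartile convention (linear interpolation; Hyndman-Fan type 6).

37.5

Step 1: Sort the data: [1, 4, 7, 14, 18, 39, 43, 43, 47]
Step 2: n = 9
Step 3: Using the exclusive quartile method:
  Q1 = 5.5
  Q2 (median) = 18
  Q3 = 43
  IQR = Q3 - Q1 = 43 - 5.5 = 37.5
Step 4: IQR = 37.5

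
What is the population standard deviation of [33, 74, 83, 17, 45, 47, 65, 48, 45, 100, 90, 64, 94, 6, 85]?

27.4505

Step 1: Compute the mean: 59.7333
Step 2: Sum of squared deviations from the mean: 11302.9333
Step 3: Population variance = 11302.9333 / 15 = 753.5289
Step 4: Standard deviation = sqrt(753.5289) = 27.4505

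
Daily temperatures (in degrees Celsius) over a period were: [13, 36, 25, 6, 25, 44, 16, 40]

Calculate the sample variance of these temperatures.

184.2679

Step 1: Compute the mean: (13 + 36 + 25 + 6 + 25 + 44 + 16 + 40) / 8 = 25.625
Step 2: Compute squared deviations from the mean:
  (13 - 25.625)^2 = 159.3906
  (36 - 25.625)^2 = 107.6406
  (25 - 25.625)^2 = 0.3906
  (6 - 25.625)^2 = 385.1406
  (25 - 25.625)^2 = 0.3906
  (44 - 25.625)^2 = 337.6406
  (16 - 25.625)^2 = 92.6406
  (40 - 25.625)^2 = 206.6406
Step 3: Sum of squared deviations = 1289.875
Step 4: Sample variance = 1289.875 / 7 = 184.2679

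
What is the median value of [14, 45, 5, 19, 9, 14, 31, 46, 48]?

19

Step 1: Sort the data in ascending order: [5, 9, 14, 14, 19, 31, 45, 46, 48]
Step 2: The number of values is n = 9.
Step 3: Since n is odd, the median is the middle value at position 5: 19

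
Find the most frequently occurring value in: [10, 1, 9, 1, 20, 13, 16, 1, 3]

1

Step 1: Count the frequency of each value:
  1: appears 3 time(s)
  3: appears 1 time(s)
  9: appears 1 time(s)
  10: appears 1 time(s)
  13: appears 1 time(s)
  16: appears 1 time(s)
  20: appears 1 time(s)
Step 2: The value 1 appears most frequently (3 times).
Step 3: Mode = 1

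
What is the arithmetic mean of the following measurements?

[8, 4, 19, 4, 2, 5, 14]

8

Step 1: Sum all values: 8 + 4 + 19 + 4 + 2 + 5 + 14 = 56
Step 2: Count the number of values: n = 7
Step 3: Mean = sum / n = 56 / 7 = 8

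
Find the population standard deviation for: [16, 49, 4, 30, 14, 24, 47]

15.6636

Step 1: Compute the mean: 26.2857
Step 2: Sum of squared deviations from the mean: 1717.4286
Step 3: Population variance = 1717.4286 / 7 = 245.3469
Step 4: Standard deviation = sqrt(245.3469) = 15.6636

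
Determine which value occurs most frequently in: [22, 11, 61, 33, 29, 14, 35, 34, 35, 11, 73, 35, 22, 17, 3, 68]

35

Step 1: Count the frequency of each value:
  3: appears 1 time(s)
  11: appears 2 time(s)
  14: appears 1 time(s)
  17: appears 1 time(s)
  22: appears 2 time(s)
  29: appears 1 time(s)
  33: appears 1 time(s)
  34: appears 1 time(s)
  35: appears 3 time(s)
  61: appears 1 time(s)
  68: appears 1 time(s)
  73: appears 1 time(s)
Step 2: The value 35 appears most frequently (3 times).
Step 3: Mode = 35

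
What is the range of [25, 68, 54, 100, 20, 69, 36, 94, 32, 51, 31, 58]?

80

Step 1: Identify the maximum value: max = 100
Step 2: Identify the minimum value: min = 20
Step 3: Range = max - min = 100 - 20 = 80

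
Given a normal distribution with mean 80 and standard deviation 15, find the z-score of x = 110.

2

Step 1: Recall the z-score formula: z = (x - mu) / sigma
Step 2: Substitute values: z = (110 - 80) / 15
Step 3: z = 30 / 15 = 2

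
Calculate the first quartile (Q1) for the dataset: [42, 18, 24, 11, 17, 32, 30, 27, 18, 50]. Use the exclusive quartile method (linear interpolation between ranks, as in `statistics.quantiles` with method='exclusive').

17.75

Step 1: Sort the data: [11, 17, 18, 18, 24, 27, 30, 32, 42, 50]
Step 2: n = 10
Step 3: Using the exclusive quartile method:
  Q1 = 17.75
  Q2 (median) = 25.5
  Q3 = 34.5
  IQR = Q3 - Q1 = 34.5 - 17.75 = 16.75
Step 4: Q1 = 17.75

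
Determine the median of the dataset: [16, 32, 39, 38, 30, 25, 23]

30

Step 1: Sort the data in ascending order: [16, 23, 25, 30, 32, 38, 39]
Step 2: The number of values is n = 7.
Step 3: Since n is odd, the median is the middle value at position 4: 30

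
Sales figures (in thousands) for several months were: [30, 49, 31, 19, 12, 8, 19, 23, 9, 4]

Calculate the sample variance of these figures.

184.0444

Step 1: Compute the mean: (30 + 49 + 31 + 19 + 12 + 8 + 19 + 23 + 9 + 4) / 10 = 20.4
Step 2: Compute squared deviations from the mean:
  (30 - 20.4)^2 = 92.16
  (49 - 20.4)^2 = 817.96
  (31 - 20.4)^2 = 112.36
  (19 - 20.4)^2 = 1.96
  (12 - 20.4)^2 = 70.56
  (8 - 20.4)^2 = 153.76
  (19 - 20.4)^2 = 1.96
  (23 - 20.4)^2 = 6.76
  (9 - 20.4)^2 = 129.96
  (4 - 20.4)^2 = 268.96
Step 3: Sum of squared deviations = 1656.4
Step 4: Sample variance = 1656.4 / 9 = 184.0444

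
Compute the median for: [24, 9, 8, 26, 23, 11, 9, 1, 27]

11

Step 1: Sort the data in ascending order: [1, 8, 9, 9, 11, 23, 24, 26, 27]
Step 2: The number of values is n = 9.
Step 3: Since n is odd, the median is the middle value at position 5: 11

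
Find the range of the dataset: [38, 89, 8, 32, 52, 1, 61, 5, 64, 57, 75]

88

Step 1: Identify the maximum value: max = 89
Step 2: Identify the minimum value: min = 1
Step 3: Range = max - min = 89 - 1 = 88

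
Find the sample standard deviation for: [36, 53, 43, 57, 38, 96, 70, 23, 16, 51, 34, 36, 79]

22.5778

Step 1: Compute the mean: 48.6154
Step 2: Sum of squared deviations from the mean: 6117.0769
Step 3: Sample variance = 6117.0769 / 12 = 509.7564
Step 4: Standard deviation = sqrt(509.7564) = 22.5778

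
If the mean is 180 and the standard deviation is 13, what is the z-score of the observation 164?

-1.2308

Step 1: Recall the z-score formula: z = (x - mu) / sigma
Step 2: Substitute values: z = (164 - 180) / 13
Step 3: z = -16 / 13 = -1.2308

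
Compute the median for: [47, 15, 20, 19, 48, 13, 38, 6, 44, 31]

25.5

Step 1: Sort the data in ascending order: [6, 13, 15, 19, 20, 31, 38, 44, 47, 48]
Step 2: The number of values is n = 10.
Step 3: Since n is even, the median is the average of positions 5 and 6:
  Median = (20 + 31) / 2 = 25.5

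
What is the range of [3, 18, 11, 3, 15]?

15

Step 1: Identify the maximum value: max = 18
Step 2: Identify the minimum value: min = 3
Step 3: Range = max - min = 18 - 3 = 15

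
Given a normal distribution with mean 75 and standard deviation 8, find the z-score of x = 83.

1

Step 1: Recall the z-score formula: z = (x - mu) / sigma
Step 2: Substitute values: z = (83 - 75) / 8
Step 3: z = 8 / 8 = 1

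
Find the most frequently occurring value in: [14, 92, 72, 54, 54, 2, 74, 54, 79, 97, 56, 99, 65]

54

Step 1: Count the frequency of each value:
  2: appears 1 time(s)
  14: appears 1 time(s)
  54: appears 3 time(s)
  56: appears 1 time(s)
  65: appears 1 time(s)
  72: appears 1 time(s)
  74: appears 1 time(s)
  79: appears 1 time(s)
  92: appears 1 time(s)
  97: appears 1 time(s)
  99: appears 1 time(s)
Step 2: The value 54 appears most frequently (3 times).
Step 3: Mode = 54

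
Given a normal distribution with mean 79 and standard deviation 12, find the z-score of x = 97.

1.5

Step 1: Recall the z-score formula: z = (x - mu) / sigma
Step 2: Substitute values: z = (97 - 79) / 12
Step 3: z = 18 / 12 = 1.5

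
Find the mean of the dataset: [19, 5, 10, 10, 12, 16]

12

Step 1: Sum all values: 19 + 5 + 10 + 10 + 12 + 16 = 72
Step 2: Count the number of values: n = 6
Step 3: Mean = sum / n = 72 / 6 = 12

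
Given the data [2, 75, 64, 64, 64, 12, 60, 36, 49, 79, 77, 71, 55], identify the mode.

64

Step 1: Count the frequency of each value:
  2: appears 1 time(s)
  12: appears 1 time(s)
  36: appears 1 time(s)
  49: appears 1 time(s)
  55: appears 1 time(s)
  60: appears 1 time(s)
  64: appears 3 time(s)
  71: appears 1 time(s)
  75: appears 1 time(s)
  77: appears 1 time(s)
  79: appears 1 time(s)
Step 2: The value 64 appears most frequently (3 times).
Step 3: Mode = 64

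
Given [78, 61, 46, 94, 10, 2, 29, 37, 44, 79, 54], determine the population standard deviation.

27.3707

Step 1: Compute the mean: 48.5455
Step 2: Sum of squared deviations from the mean: 8240.7273
Step 3: Population variance = 8240.7273 / 11 = 749.157
Step 4: Standard deviation = sqrt(749.157) = 27.3707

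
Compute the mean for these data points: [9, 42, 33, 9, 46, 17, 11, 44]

26.375

Step 1: Sum all values: 9 + 42 + 33 + 9 + 46 + 17 + 11 + 44 = 211
Step 2: Count the number of values: n = 8
Step 3: Mean = sum / n = 211 / 8 = 26.375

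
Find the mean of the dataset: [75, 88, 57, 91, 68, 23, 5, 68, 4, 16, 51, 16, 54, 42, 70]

48.5333

Step 1: Sum all values: 75 + 88 + 57 + 91 + 68 + 23 + 5 + 68 + 4 + 16 + 51 + 16 + 54 + 42 + 70 = 728
Step 2: Count the number of values: n = 15
Step 3: Mean = sum / n = 728 / 15 = 48.5333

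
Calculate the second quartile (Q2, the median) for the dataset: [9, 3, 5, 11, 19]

9

Step 1: Sort the data: [3, 5, 9, 11, 19]
Step 2: n = 5
Step 3: Q2 is the median. Since n is odd, it is the middle value at position 3: 9
Step 4: Q2 = 9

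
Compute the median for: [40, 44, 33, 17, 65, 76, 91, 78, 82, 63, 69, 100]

67

Step 1: Sort the data in ascending order: [17, 33, 40, 44, 63, 65, 69, 76, 78, 82, 91, 100]
Step 2: The number of values is n = 12.
Step 3: Since n is even, the median is the average of positions 6 and 7:
  Median = (65 + 69) / 2 = 67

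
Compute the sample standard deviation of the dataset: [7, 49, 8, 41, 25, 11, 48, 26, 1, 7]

18.2516

Step 1: Compute the mean: 22.3
Step 2: Sum of squared deviations from the mean: 2998.1
Step 3: Sample variance = 2998.1 / 9 = 333.1222
Step 4: Standard deviation = sqrt(333.1222) = 18.2516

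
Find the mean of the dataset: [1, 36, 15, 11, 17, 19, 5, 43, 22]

18.7778

Step 1: Sum all values: 1 + 36 + 15 + 11 + 17 + 19 + 5 + 43 + 22 = 169
Step 2: Count the number of values: n = 9
Step 3: Mean = sum / n = 169 / 9 = 18.7778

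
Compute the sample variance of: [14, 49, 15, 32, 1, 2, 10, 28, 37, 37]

267.8333

Step 1: Compute the mean: (14 + 49 + 15 + 32 + 1 + 2 + 10 + 28 + 37 + 37) / 10 = 22.5
Step 2: Compute squared deviations from the mean:
  (14 - 22.5)^2 = 72.25
  (49 - 22.5)^2 = 702.25
  (15 - 22.5)^2 = 56.25
  (32 - 22.5)^2 = 90.25
  (1 - 22.5)^2 = 462.25
  (2 - 22.5)^2 = 420.25
  (10 - 22.5)^2 = 156.25
  (28 - 22.5)^2 = 30.25
  (37 - 22.5)^2 = 210.25
  (37 - 22.5)^2 = 210.25
Step 3: Sum of squared deviations = 2410.5
Step 4: Sample variance = 2410.5 / 9 = 267.8333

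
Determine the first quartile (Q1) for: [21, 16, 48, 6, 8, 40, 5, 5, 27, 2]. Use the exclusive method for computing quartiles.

5

Step 1: Sort the data: [2, 5, 5, 6, 8, 16, 21, 27, 40, 48]
Step 2: n = 10
Step 3: Using the exclusive quartile method:
  Q1 = 5
  Q2 (median) = 12
  Q3 = 30.25
  IQR = Q3 - Q1 = 30.25 - 5 = 25.25
Step 4: Q1 = 5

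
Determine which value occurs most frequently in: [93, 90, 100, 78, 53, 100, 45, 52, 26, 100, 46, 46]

100

Step 1: Count the frequency of each value:
  26: appears 1 time(s)
  45: appears 1 time(s)
  46: appears 2 time(s)
  52: appears 1 time(s)
  53: appears 1 time(s)
  78: appears 1 time(s)
  90: appears 1 time(s)
  93: appears 1 time(s)
  100: appears 3 time(s)
Step 2: The value 100 appears most frequently (3 times).
Step 3: Mode = 100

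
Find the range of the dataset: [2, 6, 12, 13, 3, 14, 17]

15

Step 1: Identify the maximum value: max = 17
Step 2: Identify the minimum value: min = 2
Step 3: Range = max - min = 17 - 2 = 15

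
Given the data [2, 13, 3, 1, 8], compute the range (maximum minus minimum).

12

Step 1: Identify the maximum value: max = 13
Step 2: Identify the minimum value: min = 1
Step 3: Range = max - min = 13 - 1 = 12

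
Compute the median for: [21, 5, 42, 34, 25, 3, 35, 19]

23

Step 1: Sort the data in ascending order: [3, 5, 19, 21, 25, 34, 35, 42]
Step 2: The number of values is n = 8.
Step 3: Since n is even, the median is the average of positions 4 and 5:
  Median = (21 + 25) / 2 = 23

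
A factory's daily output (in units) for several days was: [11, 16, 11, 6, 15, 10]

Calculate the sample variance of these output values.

13.1

Step 1: Compute the mean: (11 + 16 + 11 + 6 + 15 + 10) / 6 = 11.5
Step 2: Compute squared deviations from the mean:
  (11 - 11.5)^2 = 0.25
  (16 - 11.5)^2 = 20.25
  (11 - 11.5)^2 = 0.25
  (6 - 11.5)^2 = 30.25
  (15 - 11.5)^2 = 12.25
  (10 - 11.5)^2 = 2.25
Step 3: Sum of squared deviations = 65.5
Step 4: Sample variance = 65.5 / 5 = 13.1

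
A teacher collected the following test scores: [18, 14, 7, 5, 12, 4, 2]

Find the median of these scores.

7

Step 1: Sort the data in ascending order: [2, 4, 5, 7, 12, 14, 18]
Step 2: The number of values is n = 7.
Step 3: Since n is odd, the median is the middle value at position 4: 7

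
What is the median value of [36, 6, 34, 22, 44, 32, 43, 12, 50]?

34

Step 1: Sort the data in ascending order: [6, 12, 22, 32, 34, 36, 43, 44, 50]
Step 2: The number of values is n = 9.
Step 3: Since n is odd, the median is the middle value at position 5: 34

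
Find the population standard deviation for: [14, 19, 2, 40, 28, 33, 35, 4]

13.4484

Step 1: Compute the mean: 21.875
Step 2: Sum of squared deviations from the mean: 1446.875
Step 3: Population variance = 1446.875 / 8 = 180.8594
Step 4: Standard deviation = sqrt(180.8594) = 13.4484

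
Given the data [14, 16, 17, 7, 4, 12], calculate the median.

13

Step 1: Sort the data in ascending order: [4, 7, 12, 14, 16, 17]
Step 2: The number of values is n = 6.
Step 3: Since n is even, the median is the average of positions 3 and 4:
  Median = (12 + 14) / 2 = 13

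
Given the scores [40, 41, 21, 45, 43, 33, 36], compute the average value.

37

Step 1: Sum all values: 40 + 41 + 21 + 45 + 43 + 33 + 36 = 259
Step 2: Count the number of values: n = 7
Step 3: Mean = sum / n = 259 / 7 = 37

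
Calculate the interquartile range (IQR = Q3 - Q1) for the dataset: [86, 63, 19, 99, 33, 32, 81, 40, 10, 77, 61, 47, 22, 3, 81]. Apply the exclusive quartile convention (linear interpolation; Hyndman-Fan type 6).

59

Step 1: Sort the data: [3, 10, 19, 22, 32, 33, 40, 47, 61, 63, 77, 81, 81, 86, 99]
Step 2: n = 15
Step 3: Using the exclusive quartile method:
  Q1 = 22
  Q2 (median) = 47
  Q3 = 81
  IQR = Q3 - Q1 = 81 - 22 = 59
Step 4: IQR = 59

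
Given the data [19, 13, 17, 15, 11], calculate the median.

15

Step 1: Sort the data in ascending order: [11, 13, 15, 17, 19]
Step 2: The number of values is n = 5.
Step 3: Since n is odd, the median is the middle value at position 3: 15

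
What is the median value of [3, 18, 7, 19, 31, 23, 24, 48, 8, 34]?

21

Step 1: Sort the data in ascending order: [3, 7, 8, 18, 19, 23, 24, 31, 34, 48]
Step 2: The number of values is n = 10.
Step 3: Since n is even, the median is the average of positions 5 and 6:
  Median = (19 + 23) / 2 = 21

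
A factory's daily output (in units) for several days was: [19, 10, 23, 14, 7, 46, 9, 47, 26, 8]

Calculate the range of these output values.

40

Step 1: Identify the maximum value: max = 47
Step 2: Identify the minimum value: min = 7
Step 3: Range = max - min = 47 - 7 = 40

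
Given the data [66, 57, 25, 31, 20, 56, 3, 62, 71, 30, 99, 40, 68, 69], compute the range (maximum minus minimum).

96

Step 1: Identify the maximum value: max = 99
Step 2: Identify the minimum value: min = 3
Step 3: Range = max - min = 99 - 3 = 96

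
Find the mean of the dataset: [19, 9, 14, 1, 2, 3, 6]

7.7143

Step 1: Sum all values: 19 + 9 + 14 + 1 + 2 + 3 + 6 = 54
Step 2: Count the number of values: n = 7
Step 3: Mean = sum / n = 54 / 7 = 7.7143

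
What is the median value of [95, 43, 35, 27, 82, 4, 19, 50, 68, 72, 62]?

50

Step 1: Sort the data in ascending order: [4, 19, 27, 35, 43, 50, 62, 68, 72, 82, 95]
Step 2: The number of values is n = 11.
Step 3: Since n is odd, the median is the middle value at position 6: 50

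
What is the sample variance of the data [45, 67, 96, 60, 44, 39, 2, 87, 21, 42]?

807.1222

Step 1: Compute the mean: (45 + 67 + 96 + 60 + 44 + 39 + 2 + 87 + 21 + 42) / 10 = 50.3
Step 2: Compute squared deviations from the mean:
  (45 - 50.3)^2 = 28.09
  (67 - 50.3)^2 = 278.89
  (96 - 50.3)^2 = 2088.49
  (60 - 50.3)^2 = 94.09
  (44 - 50.3)^2 = 39.69
  (39 - 50.3)^2 = 127.69
  (2 - 50.3)^2 = 2332.89
  (87 - 50.3)^2 = 1346.89
  (21 - 50.3)^2 = 858.49
  (42 - 50.3)^2 = 68.89
Step 3: Sum of squared deviations = 7264.1
Step 4: Sample variance = 7264.1 / 9 = 807.1222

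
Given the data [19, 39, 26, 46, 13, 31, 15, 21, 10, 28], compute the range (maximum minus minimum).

36

Step 1: Identify the maximum value: max = 46
Step 2: Identify the minimum value: min = 10
Step 3: Range = max - min = 46 - 10 = 36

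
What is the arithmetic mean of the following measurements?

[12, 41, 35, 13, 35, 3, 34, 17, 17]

23

Step 1: Sum all values: 12 + 41 + 35 + 13 + 35 + 3 + 34 + 17 + 17 = 207
Step 2: Count the number of values: n = 9
Step 3: Mean = sum / n = 207 / 9 = 23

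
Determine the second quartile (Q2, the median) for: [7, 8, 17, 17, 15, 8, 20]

15

Step 1: Sort the data: [7, 8, 8, 15, 17, 17, 20]
Step 2: n = 7
Step 3: Q2 is the median. Since n is odd, it is the middle value at position 4: 15
Step 4: Q2 = 15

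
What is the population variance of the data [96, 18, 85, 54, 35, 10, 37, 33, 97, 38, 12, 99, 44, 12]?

1019.8367

Step 1: Compute the mean: (96 + 18 + 85 + 54 + 35 + 10 + 37 + 33 + 97 + 38 + 12 + 99 + 44 + 12) / 14 = 47.8571
Step 2: Compute squared deviations from the mean:
  (96 - 47.8571)^2 = 2317.7347
  (18 - 47.8571)^2 = 891.449
  (85 - 47.8571)^2 = 1379.5918
  (54 - 47.8571)^2 = 37.7347
  (35 - 47.8571)^2 = 165.3061
  (10 - 47.8571)^2 = 1433.1633
  (37 - 47.8571)^2 = 117.8776
  (33 - 47.8571)^2 = 220.7347
  (97 - 47.8571)^2 = 2415.0204
  (38 - 47.8571)^2 = 97.1633
  (12 - 47.8571)^2 = 1285.7347
  (99 - 47.8571)^2 = 2615.5918
  (44 - 47.8571)^2 = 14.8776
  (12 - 47.8571)^2 = 1285.7347
Step 3: Sum of squared deviations = 14277.7143
Step 4: Population variance = 14277.7143 / 14 = 1019.8367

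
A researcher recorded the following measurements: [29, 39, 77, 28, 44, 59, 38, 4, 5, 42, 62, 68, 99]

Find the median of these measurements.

42

Step 1: Sort the data in ascending order: [4, 5, 28, 29, 38, 39, 42, 44, 59, 62, 68, 77, 99]
Step 2: The number of values is n = 13.
Step 3: Since n is odd, the median is the middle value at position 7: 42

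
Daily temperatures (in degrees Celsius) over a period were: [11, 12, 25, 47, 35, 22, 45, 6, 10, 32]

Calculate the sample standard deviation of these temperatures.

14.8717

Step 1: Compute the mean: 24.5
Step 2: Sum of squared deviations from the mean: 1990.5
Step 3: Sample variance = 1990.5 / 9 = 221.1667
Step 4: Standard deviation = sqrt(221.1667) = 14.8717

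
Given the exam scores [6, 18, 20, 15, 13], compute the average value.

14.4

Step 1: Sum all values: 6 + 18 + 20 + 15 + 13 = 72
Step 2: Count the number of values: n = 5
Step 3: Mean = sum / n = 72 / 5 = 14.4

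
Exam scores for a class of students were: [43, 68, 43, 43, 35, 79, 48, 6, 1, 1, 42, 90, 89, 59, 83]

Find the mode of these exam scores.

43

Step 1: Count the frequency of each value:
  1: appears 2 time(s)
  6: appears 1 time(s)
  35: appears 1 time(s)
  42: appears 1 time(s)
  43: appears 3 time(s)
  48: appears 1 time(s)
  59: appears 1 time(s)
  68: appears 1 time(s)
  79: appears 1 time(s)
  83: appears 1 time(s)
  89: appears 1 time(s)
  90: appears 1 time(s)
Step 2: The value 43 appears most frequently (3 times).
Step 3: Mode = 43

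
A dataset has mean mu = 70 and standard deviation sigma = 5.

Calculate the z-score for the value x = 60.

-2

Step 1: Recall the z-score formula: z = (x - mu) / sigma
Step 2: Substitute values: z = (60 - 70) / 5
Step 3: z = -10 / 5 = -2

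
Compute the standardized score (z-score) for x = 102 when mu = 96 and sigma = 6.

1

Step 1: Recall the z-score formula: z = (x - mu) / sigma
Step 2: Substitute values: z = (102 - 96) / 6
Step 3: z = 6 / 6 = 1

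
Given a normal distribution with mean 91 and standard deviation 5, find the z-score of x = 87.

-0.8

Step 1: Recall the z-score formula: z = (x - mu) / sigma
Step 2: Substitute values: z = (87 - 91) / 5
Step 3: z = -4 / 5 = -0.8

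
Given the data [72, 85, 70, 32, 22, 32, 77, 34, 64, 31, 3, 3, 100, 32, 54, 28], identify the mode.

32

Step 1: Count the frequency of each value:
  3: appears 2 time(s)
  22: appears 1 time(s)
  28: appears 1 time(s)
  31: appears 1 time(s)
  32: appears 3 time(s)
  34: appears 1 time(s)
  54: appears 1 time(s)
  64: appears 1 time(s)
  70: appears 1 time(s)
  72: appears 1 time(s)
  77: appears 1 time(s)
  85: appears 1 time(s)
  100: appears 1 time(s)
Step 2: The value 32 appears most frequently (3 times).
Step 3: Mode = 32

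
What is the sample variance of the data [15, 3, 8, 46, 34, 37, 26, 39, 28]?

216.4444

Step 1: Compute the mean: (15 + 3 + 8 + 46 + 34 + 37 + 26 + 39 + 28) / 9 = 26.2222
Step 2: Compute squared deviations from the mean:
  (15 - 26.2222)^2 = 125.9383
  (3 - 26.2222)^2 = 539.2716
  (8 - 26.2222)^2 = 332.0494
  (46 - 26.2222)^2 = 391.1605
  (34 - 26.2222)^2 = 60.4938
  (37 - 26.2222)^2 = 116.1605
  (26 - 26.2222)^2 = 0.0494
  (39 - 26.2222)^2 = 163.2716
  (28 - 26.2222)^2 = 3.1605
Step 3: Sum of squared deviations = 1731.5556
Step 4: Sample variance = 1731.5556 / 8 = 216.4444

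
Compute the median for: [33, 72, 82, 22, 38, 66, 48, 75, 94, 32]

57

Step 1: Sort the data in ascending order: [22, 32, 33, 38, 48, 66, 72, 75, 82, 94]
Step 2: The number of values is n = 10.
Step 3: Since n is even, the median is the average of positions 5 and 6:
  Median = (48 + 66) / 2 = 57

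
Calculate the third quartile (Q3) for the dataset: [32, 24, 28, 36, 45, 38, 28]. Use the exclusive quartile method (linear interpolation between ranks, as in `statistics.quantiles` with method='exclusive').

38

Step 1: Sort the data: [24, 28, 28, 32, 36, 38, 45]
Step 2: n = 7
Step 3: Using the exclusive quartile method:
  Q1 = 28
  Q2 (median) = 32
  Q3 = 38
  IQR = Q3 - Q1 = 38 - 28 = 10
Step 4: Q3 = 38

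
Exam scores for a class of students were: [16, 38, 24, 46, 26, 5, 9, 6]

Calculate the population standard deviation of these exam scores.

14.1311

Step 1: Compute the mean: 21.25
Step 2: Sum of squared deviations from the mean: 1597.5
Step 3: Population variance = 1597.5 / 8 = 199.6875
Step 4: Standard deviation = sqrt(199.6875) = 14.1311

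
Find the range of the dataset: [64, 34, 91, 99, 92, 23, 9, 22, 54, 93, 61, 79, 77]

90

Step 1: Identify the maximum value: max = 99
Step 2: Identify the minimum value: min = 9
Step 3: Range = max - min = 99 - 9 = 90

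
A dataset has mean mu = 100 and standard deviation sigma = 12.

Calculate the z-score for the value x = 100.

0

Step 1: Recall the z-score formula: z = (x - mu) / sigma
Step 2: Substitute values: z = (100 - 100) / 12
Step 3: z = 0 / 12 = 0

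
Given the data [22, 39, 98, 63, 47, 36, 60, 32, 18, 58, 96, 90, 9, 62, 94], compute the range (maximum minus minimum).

89

Step 1: Identify the maximum value: max = 98
Step 2: Identify the minimum value: min = 9
Step 3: Range = max - min = 98 - 9 = 89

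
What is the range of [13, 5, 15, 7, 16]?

11

Step 1: Identify the maximum value: max = 16
Step 2: Identify the minimum value: min = 5
Step 3: Range = max - min = 16 - 5 = 11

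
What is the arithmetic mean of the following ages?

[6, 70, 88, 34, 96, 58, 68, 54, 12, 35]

52.1

Step 1: Sum all values: 6 + 70 + 88 + 34 + 96 + 58 + 68 + 54 + 12 + 35 = 521
Step 2: Count the number of values: n = 10
Step 3: Mean = sum / n = 521 / 10 = 52.1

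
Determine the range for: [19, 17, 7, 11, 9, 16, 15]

12

Step 1: Identify the maximum value: max = 19
Step 2: Identify the minimum value: min = 7
Step 3: Range = max - min = 19 - 7 = 12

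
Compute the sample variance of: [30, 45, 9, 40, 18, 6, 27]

220

Step 1: Compute the mean: (30 + 45 + 9 + 40 + 18 + 6 + 27) / 7 = 25
Step 2: Compute squared deviations from the mean:
  (30 - 25)^2 = 25
  (45 - 25)^2 = 400
  (9 - 25)^2 = 256
  (40 - 25)^2 = 225
  (18 - 25)^2 = 49
  (6 - 25)^2 = 361
  (27 - 25)^2 = 4
Step 3: Sum of squared deviations = 1320
Step 4: Sample variance = 1320 / 6 = 220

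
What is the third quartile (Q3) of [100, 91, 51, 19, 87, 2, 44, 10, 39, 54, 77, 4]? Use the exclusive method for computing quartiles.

84.5

Step 1: Sort the data: [2, 4, 10, 19, 39, 44, 51, 54, 77, 87, 91, 100]
Step 2: n = 12
Step 3: Using the exclusive quartile method:
  Q1 = 12.25
  Q2 (median) = 47.5
  Q3 = 84.5
  IQR = Q3 - Q1 = 84.5 - 12.25 = 72.25
Step 4: Q3 = 84.5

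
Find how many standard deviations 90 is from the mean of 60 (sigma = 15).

2

Step 1: Recall the z-score formula: z = (x - mu) / sigma
Step 2: Substitute values: z = (90 - 60) / 15
Step 3: z = 30 / 15 = 2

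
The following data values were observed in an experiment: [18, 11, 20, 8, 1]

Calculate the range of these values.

19

Step 1: Identify the maximum value: max = 20
Step 2: Identify the minimum value: min = 1
Step 3: Range = max - min = 20 - 1 = 19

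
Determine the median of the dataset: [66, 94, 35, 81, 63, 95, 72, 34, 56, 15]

64.5

Step 1: Sort the data in ascending order: [15, 34, 35, 56, 63, 66, 72, 81, 94, 95]
Step 2: The number of values is n = 10.
Step 3: Since n is even, the median is the average of positions 5 and 6:
  Median = (63 + 66) / 2 = 64.5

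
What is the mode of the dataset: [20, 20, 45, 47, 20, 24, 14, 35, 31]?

20

Step 1: Count the frequency of each value:
  14: appears 1 time(s)
  20: appears 3 time(s)
  24: appears 1 time(s)
  31: appears 1 time(s)
  35: appears 1 time(s)
  45: appears 1 time(s)
  47: appears 1 time(s)
Step 2: The value 20 appears most frequently (3 times).
Step 3: Mode = 20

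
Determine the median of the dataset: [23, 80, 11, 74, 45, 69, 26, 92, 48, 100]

58.5

Step 1: Sort the data in ascending order: [11, 23, 26, 45, 48, 69, 74, 80, 92, 100]
Step 2: The number of values is n = 10.
Step 3: Since n is even, the median is the average of positions 5 and 6:
  Median = (48 + 69) / 2 = 58.5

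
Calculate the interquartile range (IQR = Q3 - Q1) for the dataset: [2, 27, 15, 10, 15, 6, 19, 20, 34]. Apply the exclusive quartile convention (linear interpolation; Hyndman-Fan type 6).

15.5

Step 1: Sort the data: [2, 6, 10, 15, 15, 19, 20, 27, 34]
Step 2: n = 9
Step 3: Using the exclusive quartile method:
  Q1 = 8
  Q2 (median) = 15
  Q3 = 23.5
  IQR = Q3 - Q1 = 23.5 - 8 = 15.5
Step 4: IQR = 15.5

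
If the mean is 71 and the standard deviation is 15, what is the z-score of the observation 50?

-1.4

Step 1: Recall the z-score formula: z = (x - mu) / sigma
Step 2: Substitute values: z = (50 - 71) / 15
Step 3: z = -21 / 15 = -1.4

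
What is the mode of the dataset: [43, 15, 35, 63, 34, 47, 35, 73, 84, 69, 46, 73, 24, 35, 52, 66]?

35

Step 1: Count the frequency of each value:
  15: appears 1 time(s)
  24: appears 1 time(s)
  34: appears 1 time(s)
  35: appears 3 time(s)
  43: appears 1 time(s)
  46: appears 1 time(s)
  47: appears 1 time(s)
  52: appears 1 time(s)
  63: appears 1 time(s)
  66: appears 1 time(s)
  69: appears 1 time(s)
  73: appears 2 time(s)
  84: appears 1 time(s)
Step 2: The value 35 appears most frequently (3 times).
Step 3: Mode = 35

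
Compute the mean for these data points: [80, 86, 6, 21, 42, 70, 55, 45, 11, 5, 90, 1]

42.6667

Step 1: Sum all values: 80 + 86 + 6 + 21 + 42 + 70 + 55 + 45 + 11 + 5 + 90 + 1 = 512
Step 2: Count the number of values: n = 12
Step 3: Mean = sum / n = 512 / 12 = 42.6667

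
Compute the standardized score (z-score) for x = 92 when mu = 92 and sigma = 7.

0

Step 1: Recall the z-score formula: z = (x - mu) / sigma
Step 2: Substitute values: z = (92 - 92) / 7
Step 3: z = 0 / 7 = 0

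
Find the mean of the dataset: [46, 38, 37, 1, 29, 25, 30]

29.4286

Step 1: Sum all values: 46 + 38 + 37 + 1 + 29 + 25 + 30 = 206
Step 2: Count the number of values: n = 7
Step 3: Mean = sum / n = 206 / 7 = 29.4286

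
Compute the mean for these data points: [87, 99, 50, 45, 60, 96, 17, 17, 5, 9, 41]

47.8182

Step 1: Sum all values: 87 + 99 + 50 + 45 + 60 + 96 + 17 + 17 + 5 + 9 + 41 = 526
Step 2: Count the number of values: n = 11
Step 3: Mean = sum / n = 526 / 11 = 47.8182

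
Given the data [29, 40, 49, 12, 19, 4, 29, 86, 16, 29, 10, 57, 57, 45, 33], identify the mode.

29

Step 1: Count the frequency of each value:
  4: appears 1 time(s)
  10: appears 1 time(s)
  12: appears 1 time(s)
  16: appears 1 time(s)
  19: appears 1 time(s)
  29: appears 3 time(s)
  33: appears 1 time(s)
  40: appears 1 time(s)
  45: appears 1 time(s)
  49: appears 1 time(s)
  57: appears 2 time(s)
  86: appears 1 time(s)
Step 2: The value 29 appears most frequently (3 times).
Step 3: Mode = 29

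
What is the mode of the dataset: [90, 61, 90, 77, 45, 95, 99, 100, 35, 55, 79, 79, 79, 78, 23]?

79

Step 1: Count the frequency of each value:
  23: appears 1 time(s)
  35: appears 1 time(s)
  45: appears 1 time(s)
  55: appears 1 time(s)
  61: appears 1 time(s)
  77: appears 1 time(s)
  78: appears 1 time(s)
  79: appears 3 time(s)
  90: appears 2 time(s)
  95: appears 1 time(s)
  99: appears 1 time(s)
  100: appears 1 time(s)
Step 2: The value 79 appears most frequently (3 times).
Step 3: Mode = 79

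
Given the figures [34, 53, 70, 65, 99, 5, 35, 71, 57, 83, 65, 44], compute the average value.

56.75

Step 1: Sum all values: 34 + 53 + 70 + 65 + 99 + 5 + 35 + 71 + 57 + 83 + 65 + 44 = 681
Step 2: Count the number of values: n = 12
Step 3: Mean = sum / n = 681 / 12 = 56.75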